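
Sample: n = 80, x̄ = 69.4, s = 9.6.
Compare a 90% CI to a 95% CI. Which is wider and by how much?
95% CI is wider by 0.70

df = 79
90% CI: t* = 1.664, (67.61, 71.19), width = 2 · t* · s/√n = 3.57
95% CI: t* = 1.990, (67.26, 71.54), width = 2 · t* · s/√n = 4.27

The 95% CI is wider by 4.27 - 3.57 = 0.70.
Higher confidence requires a wider interval.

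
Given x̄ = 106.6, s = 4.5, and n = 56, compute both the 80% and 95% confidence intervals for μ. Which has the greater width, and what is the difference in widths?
95% CI is wider by 0.85

df = 55
80% CI: t* = 1.297, (105.82, 107.38), width = 2 · t* · s/√n = 1.56
95% CI: t* = 2.004, (105.39, 107.81), width = 2 · t* · s/√n = 2.41

The 95% CI is wider by 2.41 - 1.56 = 0.85.
Higher confidence requires a wider interval.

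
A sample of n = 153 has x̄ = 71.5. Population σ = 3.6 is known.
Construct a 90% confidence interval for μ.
(71.02, 71.98)

z-interval (σ known):
z* = 1.645 for 90% confidence

Margin of error = z* · σ/√n = 1.645 · 3.6/√153 = 0.48

CI: (71.5 - 0.48, 71.5 + 0.48) = (71.02, 71.98)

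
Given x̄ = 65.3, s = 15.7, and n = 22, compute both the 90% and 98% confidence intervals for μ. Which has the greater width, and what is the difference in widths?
98% CI is wider by 5.34

df = 21
90% CI: t* = 1.721, (59.54, 71.06), width = 2 · t* · s/√n = 11.52
98% CI: t* = 2.518, (56.87, 73.73), width = 2 · t* · s/√n = 16.86

The 98% CI is wider by 16.86 - 11.52 = 5.34.
Higher confidence requires a wider interval.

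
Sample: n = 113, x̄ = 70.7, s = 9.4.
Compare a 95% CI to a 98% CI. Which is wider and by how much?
98% CI is wider by 0.67

df = 112
95% CI: t* = 1.981, (68.95, 72.45), width = 2 · t* · s/√n = 3.50
98% CI: t* = 2.360, (68.61, 72.79), width = 2 · t* · s/√n = 4.17

The 98% CI is wider by 4.17 - 3.50 = 0.67.
Higher confidence requires a wider interval.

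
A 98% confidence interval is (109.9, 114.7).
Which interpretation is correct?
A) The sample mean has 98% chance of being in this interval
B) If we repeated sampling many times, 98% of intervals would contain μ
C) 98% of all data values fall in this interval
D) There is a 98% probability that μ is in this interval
B

A) Wrong — x̄ is observed and sits in the interval by construction.
B) Correct — this is the frequentist long-run coverage interpretation.
C) Wrong — a CI is about the parameter μ, not individual data values.
D) Wrong — μ is fixed; the randomness lives in the interval, not in μ.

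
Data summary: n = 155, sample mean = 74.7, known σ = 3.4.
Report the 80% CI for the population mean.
(74.35, 75.05)

z-interval (σ known):
z* = 1.282 for 80% confidence

Margin of error = z* · σ/√n = 1.282 · 3.4/√155 = 0.35

CI: (74.7 - 0.35, 74.7 + 0.35) = (74.35, 75.05)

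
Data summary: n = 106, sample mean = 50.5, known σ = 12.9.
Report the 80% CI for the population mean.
(48.89, 52.11)

z-interval (σ known):
z* = 1.282 for 80% confidence

Margin of error = z* · σ/√n = 1.282 · 12.9/√106 = 1.61

CI: (50.5 - 1.61, 50.5 + 1.61) = (48.89, 52.11)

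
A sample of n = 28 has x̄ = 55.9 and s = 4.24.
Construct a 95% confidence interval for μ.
(54.26, 57.54)

t-interval (σ unknown):
df = n - 1 = 27
t* = 2.052 for 95% confidence

Margin of error = t* · s/√n = 2.052 · 4.24/√28 = 1.64

CI: (54.26, 57.54)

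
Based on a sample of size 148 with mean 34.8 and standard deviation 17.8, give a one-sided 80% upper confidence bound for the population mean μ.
μ ≤ 36.03

Upper bound (one-sided):
t* = 0.844 (one-sided for 80%)
Upper bound = x̄ + t* · s/√n = 34.8 + 0.844 · 17.8/√148 = 36.03

We are 80% confident that μ ≤ 36.03.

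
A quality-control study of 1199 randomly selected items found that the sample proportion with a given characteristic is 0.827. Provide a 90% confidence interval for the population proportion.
(0.809, 0.845)

Proportion CI:
SE = √(p̂(1-p̂)/n) = √(0.827 · 0.173 / 1199) = 0.01092

z* = 1.645
Margin = z* · SE = 1.645 · 0.01092 = 0.0180

CI: 0.827 ± 0.0180 = (0.809, 0.845)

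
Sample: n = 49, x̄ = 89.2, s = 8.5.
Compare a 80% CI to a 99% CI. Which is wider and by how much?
99% CI is wider by 3.36

df = 48
80% CI: t* = 1.299, (87.62, 90.78), width = 2 · t* · s/√n = 3.15
99% CI: t* = 2.682, (85.94, 92.46), width = 2 · t* · s/√n = 6.51

The 99% CI is wider by 6.51 - 3.15 = 3.36.
Higher confidence requires a wider interval.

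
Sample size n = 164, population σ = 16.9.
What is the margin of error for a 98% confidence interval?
Margin of error = 3.07

Margin of error = z* · σ/√n
= 2.326 · 16.9/√164
= 2.326 · 16.9/12.8062
= 3.07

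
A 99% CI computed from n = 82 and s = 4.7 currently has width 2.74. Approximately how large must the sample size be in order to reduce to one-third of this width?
n ≈ 738

CI width ∝ 1/√n
To reduce width by factor 3, need √n to grow by 3 → need 3² = 9 times as many samples.

Current: n = 82, width = 2.74
New: n = 738, width ≈ 0.89

Width reduced by factor of 2.74/0.89 = 3.08.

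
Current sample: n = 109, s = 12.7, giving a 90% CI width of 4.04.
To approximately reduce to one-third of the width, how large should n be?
n ≈ 981

CI width ∝ 1/√n
To reduce width by factor 3, need √n to grow by 3 → need 3² = 9 times as many samples.

Current: n = 109, width = 4.04
New: n = 981, width ≈ 1.33

Width reduced by factor of 4.04/1.33 = 3.04.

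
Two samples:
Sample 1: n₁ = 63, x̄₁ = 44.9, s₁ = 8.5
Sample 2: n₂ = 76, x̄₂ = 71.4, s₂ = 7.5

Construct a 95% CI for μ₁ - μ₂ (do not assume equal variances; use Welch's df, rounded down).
(-29.22, -23.78)

Difference: x̄₁ - x̄₂ = -26.50
SE = √(s₁²/n₁ + s₂²/n₂) = √(8.5²/63 + 7.5²/76) = 1.3737
df = 124.86 → 124 (Welch–Satterthwaite, rounded down)
t* = 1.979

CI: -26.50 ± 1.979 · 1.3737 = -26.50 ± 2.72 = (-29.22, -23.78)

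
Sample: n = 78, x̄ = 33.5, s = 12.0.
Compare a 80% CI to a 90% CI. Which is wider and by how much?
90% CI is wider by 1.01

df = 77
80% CI: t* = 1.293, (31.74, 35.26), width = 2 · t* · s/√n = 3.51
90% CI: t* = 1.665, (31.24, 35.76), width = 2 · t* · s/√n = 4.52

The 90% CI is wider by 4.52 - 3.51 = 1.01.
Higher confidence requires a wider interval.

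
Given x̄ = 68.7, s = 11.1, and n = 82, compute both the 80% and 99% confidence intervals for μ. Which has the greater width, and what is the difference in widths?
99% CI is wider by 3.30

df = 81
80% CI: t* = 1.292, (67.12, 70.28), width = 2 · t* · s/√n = 3.17
99% CI: t* = 2.638, (65.47, 71.93), width = 2 · t* · s/√n = 6.47

The 99% CI is wider by 6.47 - 3.17 = 3.30.
Higher confidence requires a wider interval.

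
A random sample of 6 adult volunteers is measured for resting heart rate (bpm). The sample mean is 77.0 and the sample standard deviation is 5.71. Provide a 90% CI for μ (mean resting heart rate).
(72.30, 81.70)

t-interval (σ unknown):
df = n - 1 = 5
t* = 2.015 for 90% confidence

Margin of error = t* · s/√n = 2.015 · 5.71/√6 = 4.70

CI: (72.30, 81.70)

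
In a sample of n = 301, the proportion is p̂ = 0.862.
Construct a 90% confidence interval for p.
(0.829, 0.895)

Proportion CI:
SE = √(p̂(1-p̂)/n) = √(0.862 · 0.138 / 301) = 0.01988

z* = 1.645
Margin = z* · SE = 1.645 · 0.01988 = 0.0327

CI: 0.862 ± 0.0327 = (0.829, 0.895)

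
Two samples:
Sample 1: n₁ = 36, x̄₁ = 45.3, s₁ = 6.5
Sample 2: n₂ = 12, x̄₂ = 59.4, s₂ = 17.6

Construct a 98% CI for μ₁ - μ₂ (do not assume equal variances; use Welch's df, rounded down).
(-28.03, -0.17)

Difference: x̄₁ - x̄₂ = -14.10
SE = √(s₁²/n₁ + s₂²/n₂) = √(6.5²/36 + 17.6²/12) = 5.1949
df = 12.02 → 12 (Welch–Satterthwaite, rounded down)
t* = 2.681

CI: -14.10 ± 2.681 · 5.1949 = -14.10 ± 13.93 = (-28.03, -0.17)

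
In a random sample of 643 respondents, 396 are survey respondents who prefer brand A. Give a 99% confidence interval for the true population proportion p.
(0.566, 0.665)

Proportion CI:
p̂ = 396/643 = 0.61586
SE = √(p̂(1-p̂)/n) = √(0.61586 · 0.38414 / 643) = 0.01918

z* = 2.576
Margin = z* · SE = 2.576 · 0.01918 = 0.0494

CI: 0.61586 ± 0.0494 = (0.566, 0.665)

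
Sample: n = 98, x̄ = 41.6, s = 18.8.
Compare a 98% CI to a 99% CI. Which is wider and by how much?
99% CI is wider by 1.00

df = 97
98% CI: t* = 2.365, (37.11, 46.09), width = 2 · t* · s/√n = 8.98
99% CI: t* = 2.627, (36.61, 46.59), width = 2 · t* · s/√n = 9.98

The 99% CI is wider by 9.98 - 8.98 = 1.00.
Higher confidence requires a wider interval.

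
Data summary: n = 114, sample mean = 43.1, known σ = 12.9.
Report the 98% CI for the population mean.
(40.29, 45.91)

z-interval (σ known):
z* = 2.326 for 98% confidence

Margin of error = z* · σ/√n = 2.326 · 12.9/√114 = 2.81

CI: (43.1 - 2.81, 43.1 + 2.81) = (40.29, 45.91)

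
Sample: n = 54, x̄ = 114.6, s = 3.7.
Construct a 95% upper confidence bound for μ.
μ ≤ 115.44

Upper bound (one-sided):
t* = 1.674 (one-sided for 95%)
Upper bound = x̄ + t* · s/√n = 114.6 + 1.674 · 3.7/√54 = 115.44

We are 95% confident that μ ≤ 115.44.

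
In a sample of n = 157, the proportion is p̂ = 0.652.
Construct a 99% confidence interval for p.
(0.554, 0.750)

Proportion CI:
SE = √(p̂(1-p̂)/n) = √(0.652 · 0.348 / 157) = 0.03802

z* = 2.576
Margin = z* · SE = 2.576 · 0.03802 = 0.0979

CI: 0.652 ± 0.0979 = (0.554, 0.750)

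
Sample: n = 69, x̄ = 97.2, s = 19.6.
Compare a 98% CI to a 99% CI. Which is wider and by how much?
99% CI is wider by 1.27

df = 68
98% CI: t* = 2.382, (91.58, 102.82), width = 2 · t* · s/√n = 11.24
99% CI: t* = 2.650, (90.95, 103.45), width = 2 · t* · s/√n = 12.51

The 99% CI is wider by 12.51 - 11.24 = 1.27.
Higher confidence requires a wider interval.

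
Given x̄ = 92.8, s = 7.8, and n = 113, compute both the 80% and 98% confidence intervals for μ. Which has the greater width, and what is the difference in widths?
98% CI is wider by 1.57

df = 112
80% CI: t* = 1.289, (91.85, 93.75), width = 2 · t* · s/√n = 1.89
98% CI: t* = 2.360, (91.07, 94.53), width = 2 · t* · s/√n = 3.46

The 98% CI is wider by 3.46 - 1.89 = 1.57.
Higher confidence requires a wider interval.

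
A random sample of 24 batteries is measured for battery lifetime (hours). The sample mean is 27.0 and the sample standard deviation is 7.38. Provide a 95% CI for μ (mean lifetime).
(23.88, 30.12)

t-interval (σ unknown):
df = n - 1 = 23
t* = 2.069 for 95% confidence

Margin of error = t* · s/√n = 2.069 · 7.38/√24 = 3.12

CI: (23.88, 30.12)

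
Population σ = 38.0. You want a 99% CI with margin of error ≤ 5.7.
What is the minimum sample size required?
n ≥ 295

For margin E ≤ 5.7:
n ≥ (z* · σ / E)²
n ≥ (2.576 · 38.0 / 5.7)²
n ≥ 294.92

Minimum n = 295 (rounding up)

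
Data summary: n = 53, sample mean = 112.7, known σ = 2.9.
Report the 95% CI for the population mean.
(111.92, 113.48)

z-interval (σ known):
z* = 1.960 for 95% confidence

Margin of error = z* · σ/√n = 1.960 · 2.9/√53 = 0.78

CI: (112.7 - 0.78, 112.7 + 0.78) = (111.92, 113.48)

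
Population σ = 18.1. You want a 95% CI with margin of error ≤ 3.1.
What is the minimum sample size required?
n ≥ 131

For margin E ≤ 3.1:
n ≥ (z* · σ / E)²
n ≥ (1.960 · 18.1 / 3.1)²
n ≥ 130.96

Minimum n = 131 (rounding up)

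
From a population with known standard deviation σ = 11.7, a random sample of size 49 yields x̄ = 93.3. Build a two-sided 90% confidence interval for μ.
(90.55, 96.05)

z-interval (σ known):
z* = 1.645 for 90% confidence

Margin of error = z* · σ/√n = 1.645 · 11.7/√49 = 2.75

CI: (93.3 - 2.75, 93.3 + 2.75) = (90.55, 96.05)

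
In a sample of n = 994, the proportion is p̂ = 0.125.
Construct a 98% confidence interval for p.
(0.101, 0.149)

Proportion CI:
SE = √(p̂(1-p̂)/n) = √(0.125 · 0.875 / 994) = 0.01049

z* = 2.326
Margin = z* · SE = 2.326 · 0.01049 = 0.0244

CI: 0.125 ± 0.0244 = (0.101, 0.149)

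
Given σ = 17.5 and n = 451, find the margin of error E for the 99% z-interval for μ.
Margin of error = 2.12

Margin of error = z* · σ/√n
= 2.576 · 17.5/√451
= 2.576 · 17.5/21.2368
= 2.12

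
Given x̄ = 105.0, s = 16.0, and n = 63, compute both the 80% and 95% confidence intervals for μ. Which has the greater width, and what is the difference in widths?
95% CI is wider by 2.84

df = 62
80% CI: t* = 1.295, (102.39, 107.61), width = 2 · t* · s/√n = 5.22
95% CI: t* = 1.999, (100.97, 109.03), width = 2 · t* · s/√n = 8.06

The 95% CI is wider by 8.06 - 5.22 = 2.84.
Higher confidence requires a wider interval.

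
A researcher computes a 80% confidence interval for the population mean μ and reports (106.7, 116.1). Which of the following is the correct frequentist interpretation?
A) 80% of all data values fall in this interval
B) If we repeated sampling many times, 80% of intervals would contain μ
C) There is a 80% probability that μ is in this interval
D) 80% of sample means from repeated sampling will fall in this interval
B

A) Wrong — a CI is about the parameter μ, not individual data values.
B) Correct — this is the frequentist long-run coverage interpretation.
C) Wrong — μ is fixed; the randomness lives in the interval, not in μ.
D) Wrong — coverage applies to intervals containing μ, not to future x̄ values.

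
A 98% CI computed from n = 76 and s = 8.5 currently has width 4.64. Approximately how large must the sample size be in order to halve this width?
n ≈ 304

CI width ∝ 1/√n
To reduce width by factor 2, need √n to grow by 2 → need 2² = 4 times as many samples.

Current: n = 76, width = 4.64
New: n = 304, width ≈ 2.28

Width reduced by factor of 4.64/2.28 = 2.04.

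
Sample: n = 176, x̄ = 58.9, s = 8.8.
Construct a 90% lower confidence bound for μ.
μ ≥ 58.05

Lower bound (one-sided):
t* = 1.286 (one-sided for 90%)
Lower bound = x̄ - t* · s/√n = 58.9 - 1.286 · 8.8/√176 = 58.05

We are 90% confident that μ ≥ 58.05.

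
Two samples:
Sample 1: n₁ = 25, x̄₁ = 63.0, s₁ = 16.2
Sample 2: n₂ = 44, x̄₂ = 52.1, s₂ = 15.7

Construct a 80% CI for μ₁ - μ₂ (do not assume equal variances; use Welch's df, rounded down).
(5.69, 16.11)

Difference: x̄₁ - x̄₂ = 10.90
SE = √(s₁²/n₁ + s₂²/n₂) = √(16.2²/25 + 15.7²/44) = 4.0124
df = 48.71 → 48 (Welch–Satterthwaite, rounded down)
t* = 1.299

CI: 10.90 ± 1.299 · 4.0124 = 10.90 ± 5.21 = (5.69, 16.11)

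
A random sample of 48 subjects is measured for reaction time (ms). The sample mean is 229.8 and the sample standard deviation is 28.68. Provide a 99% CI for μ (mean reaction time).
(218.69, 240.91)

t-interval (σ unknown):
df = n - 1 = 47
t* = 2.685 for 99% confidence

Margin of error = t* · s/√n = 2.685 · 28.68/√48 = 11.11

CI: (218.69, 240.91)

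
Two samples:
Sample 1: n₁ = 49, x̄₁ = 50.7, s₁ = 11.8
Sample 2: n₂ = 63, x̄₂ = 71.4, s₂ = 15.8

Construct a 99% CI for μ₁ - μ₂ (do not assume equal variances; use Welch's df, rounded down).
(-27.54, -13.86)

Difference: x̄₁ - x̄₂ = -20.70
SE = √(s₁²/n₁ + s₂²/n₂) = √(11.8²/49 + 15.8²/63) = 2.6085
df = 109.84 → 109 (Welch–Satterthwaite, rounded down)
t* = 2.622

CI: -20.70 ± 2.622 · 2.6085 = -20.70 ± 6.84 = (-27.54, -13.86)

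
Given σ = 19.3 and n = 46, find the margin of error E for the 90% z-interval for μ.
Margin of error = 4.68

Margin of error = z* · σ/√n
= 1.645 · 19.3/√46
= 1.645 · 19.3/6.7823
= 4.68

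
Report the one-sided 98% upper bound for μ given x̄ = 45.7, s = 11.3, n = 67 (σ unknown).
μ ≤ 48.59

Upper bound (one-sided):
t* = 2.095 (one-sided for 98%)
Upper bound = x̄ + t* · s/√n = 45.7 + 2.095 · 11.3/√67 = 48.59

We are 98% confident that μ ≤ 48.59.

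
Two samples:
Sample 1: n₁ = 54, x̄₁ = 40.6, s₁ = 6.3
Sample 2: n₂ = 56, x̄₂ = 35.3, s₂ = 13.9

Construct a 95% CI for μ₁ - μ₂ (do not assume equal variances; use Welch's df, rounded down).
(1.23, 9.37)

Difference: x̄₁ - x̄₂ = 5.30
SE = √(s₁²/n₁ + s₂²/n₂) = √(6.3²/54 + 13.9²/56) = 2.0458
df = 77.29 → 77 (Welch–Satterthwaite, rounded down)
t* = 1.991

CI: 5.30 ± 1.991 · 2.0458 = 5.30 ± 4.07 = (1.23, 9.37)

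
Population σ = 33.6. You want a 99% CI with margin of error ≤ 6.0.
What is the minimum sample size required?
n ≥ 209

For margin E ≤ 6.0:
n ≥ (z* · σ / E)²
n ≥ (2.576 · 33.6 / 6.0)²
n ≥ 208.10

Minimum n = 209 (rounding up)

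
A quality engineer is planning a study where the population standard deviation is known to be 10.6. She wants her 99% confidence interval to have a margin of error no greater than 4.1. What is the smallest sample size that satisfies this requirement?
n ≥ 45

For margin E ≤ 4.1:
n ≥ (z* · σ / E)²
n ≥ (2.576 · 10.6 / 4.1)²
n ≥ 44.35

Minimum n = 45 (rounding up)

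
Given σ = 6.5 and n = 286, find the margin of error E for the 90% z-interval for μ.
Margin of error = 0.63

Margin of error = z* · σ/√n
= 1.645 · 6.5/√286
= 1.645 · 6.5/16.9115
= 0.63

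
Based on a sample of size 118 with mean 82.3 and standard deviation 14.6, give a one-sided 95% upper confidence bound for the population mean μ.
μ ≤ 84.53

Upper bound (one-sided):
t* = 1.658 (one-sided for 95%)
Upper bound = x̄ + t* · s/√n = 82.3 + 1.658 · 14.6/√118 = 84.53

We are 95% confident that μ ≤ 84.53.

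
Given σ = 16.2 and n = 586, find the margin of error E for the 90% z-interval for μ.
Margin of error = 1.10

Margin of error = z* · σ/√n
= 1.645 · 16.2/√586
= 1.645 · 16.2/24.2074
= 1.10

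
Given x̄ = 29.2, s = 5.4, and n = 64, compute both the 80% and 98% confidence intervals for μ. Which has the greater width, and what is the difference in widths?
98% CI is wider by 1.47

df = 63
80% CI: t* = 1.295, (28.33, 30.07), width = 2 · t* · s/√n = 1.75
98% CI: t* = 2.387, (27.59, 30.81), width = 2 · t* · s/√n = 3.22

The 98% CI is wider by 3.22 - 1.75 = 1.47.
Higher confidence requires a wider interval.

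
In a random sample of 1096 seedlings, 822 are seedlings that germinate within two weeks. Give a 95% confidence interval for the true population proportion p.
(0.724, 0.776)

Proportion CI:
p̂ = 822/1096 = 0.75000
SE = √(p̂(1-p̂)/n) = √(0.75000 · 0.25000 / 1096) = 0.01308

z* = 1.960
Margin = z* · SE = 1.960 · 0.01308 = 0.0256

CI: 0.75000 ± 0.0256 = (0.724, 0.776)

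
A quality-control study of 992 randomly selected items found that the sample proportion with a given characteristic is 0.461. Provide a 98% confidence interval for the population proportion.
(0.424, 0.498)

Proportion CI:
SE = √(p̂(1-p̂)/n) = √(0.461 · 0.539 / 992) = 0.01583

z* = 2.326
Margin = z* · SE = 2.326 · 0.01583 = 0.0368

CI: 0.461 ± 0.0368 = (0.424, 0.498)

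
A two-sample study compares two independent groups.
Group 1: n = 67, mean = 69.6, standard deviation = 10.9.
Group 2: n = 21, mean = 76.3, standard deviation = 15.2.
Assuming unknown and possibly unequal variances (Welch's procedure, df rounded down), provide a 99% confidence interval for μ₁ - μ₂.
(-16.63, 3.23)

Difference: x̄₁ - x̄₂ = -6.70
SE = √(s₁²/n₁ + s₂²/n₂) = √(10.9²/67 + 15.2²/21) = 3.5742
df = 26.76 → 26 (Welch–Satterthwaite, rounded down)
t* = 2.779

CI: -6.70 ± 2.779 · 3.5742 = -6.70 ± 9.93 = (-16.63, 3.23)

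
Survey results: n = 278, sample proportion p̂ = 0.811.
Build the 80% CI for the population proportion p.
(0.781, 0.841)

Proportion CI:
SE = √(p̂(1-p̂)/n) = √(0.811 · 0.189 / 278) = 0.02348

z* = 1.282
Margin = z* · SE = 1.282 · 0.02348 = 0.0301

CI: 0.811 ± 0.0301 = (0.781, 0.841)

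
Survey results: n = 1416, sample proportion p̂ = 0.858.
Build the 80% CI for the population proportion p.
(0.846, 0.870)

Proportion CI:
SE = √(p̂(1-p̂)/n) = √(0.858 · 0.142 / 1416) = 0.00928

z* = 1.282
Margin = z* · SE = 1.282 · 0.00928 = 0.0119

CI: 0.858 ± 0.0119 = (0.846, 0.870)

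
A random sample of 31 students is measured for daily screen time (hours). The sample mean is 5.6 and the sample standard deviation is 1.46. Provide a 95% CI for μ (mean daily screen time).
(5.06, 6.14)

t-interval (σ unknown):
df = n - 1 = 30
t* = 2.042 for 95% confidence

Margin of error = t* · s/√n = 2.042 · 1.46/√31 = 0.54

CI: (5.06, 6.14)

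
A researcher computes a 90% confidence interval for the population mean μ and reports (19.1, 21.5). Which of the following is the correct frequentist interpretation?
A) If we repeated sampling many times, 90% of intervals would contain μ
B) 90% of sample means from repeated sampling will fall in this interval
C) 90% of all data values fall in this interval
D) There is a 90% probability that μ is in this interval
A

A) Correct — this is the frequentist long-run coverage interpretation.
B) Wrong — coverage applies to intervals containing μ, not to future x̄ values.
C) Wrong — a CI is about the parameter μ, not individual data values.
D) Wrong — μ is fixed; the randomness lives in the interval, not in μ.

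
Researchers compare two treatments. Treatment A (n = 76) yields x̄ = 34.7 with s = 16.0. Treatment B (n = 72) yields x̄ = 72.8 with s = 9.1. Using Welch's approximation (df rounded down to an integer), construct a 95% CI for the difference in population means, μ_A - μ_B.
(-42.31, -33.89)

Difference: x̄₁ - x̄₂ = -38.10
SE = √(s₁²/n₁ + s₂²/n₂) = √(16.0²/76 + 9.1²/72) = 2.1257
df = 120.16 → 120 (Welch–Satterthwaite, rounded down)
t* = 1.980

CI: -38.10 ± 1.980 · 2.1257 = -38.10 ± 4.21 = (-42.31, -33.89)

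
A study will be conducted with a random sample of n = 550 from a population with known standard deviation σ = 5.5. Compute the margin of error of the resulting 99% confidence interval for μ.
Margin of error = 0.60

Margin of error = z* · σ/√n
= 2.576 · 5.5/√550
= 2.576 · 5.5/23.4521
= 0.60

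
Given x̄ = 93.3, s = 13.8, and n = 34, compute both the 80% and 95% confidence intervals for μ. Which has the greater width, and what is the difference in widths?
95% CI is wider by 3.44

df = 33
80% CI: t* = 1.308, (90.20, 96.40), width = 2 · t* · s/√n = 6.19
95% CI: t* = 2.035, (88.48, 98.12), width = 2 · t* · s/√n = 9.63

The 95% CI is wider by 9.63 - 6.19 = 3.44.
Higher confidence requires a wider interval.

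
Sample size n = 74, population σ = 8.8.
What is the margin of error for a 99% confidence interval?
Margin of error = 2.64

Margin of error = z* · σ/√n
= 2.576 · 8.8/√74
= 2.576 · 8.8/8.6023
= 2.64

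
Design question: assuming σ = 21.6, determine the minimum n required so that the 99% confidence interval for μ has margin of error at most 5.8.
n ≥ 93

For margin E ≤ 5.8:
n ≥ (z* · σ / E)²
n ≥ (2.576 · 21.6 / 5.8)²
n ≥ 92.03

Minimum n = 93 (rounding up)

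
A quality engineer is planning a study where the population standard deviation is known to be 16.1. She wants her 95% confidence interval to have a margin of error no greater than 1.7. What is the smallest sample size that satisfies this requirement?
n ≥ 345

For margin E ≤ 1.7:
n ≥ (z* · σ / E)²
n ≥ (1.960 · 16.1 / 1.7)²
n ≥ 344.56

Minimum n = 345 (rounding up)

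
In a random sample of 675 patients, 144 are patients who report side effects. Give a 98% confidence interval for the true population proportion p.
(0.177, 0.250)

Proportion CI:
p̂ = 144/675 = 0.21333
SE = √(p̂(1-p̂)/n) = √(0.21333 · 0.78667 / 675) = 0.01577

z* = 2.326
Margin = z* · SE = 2.326 · 0.01577 = 0.0367

CI: 0.21333 ± 0.0367 = (0.177, 0.250)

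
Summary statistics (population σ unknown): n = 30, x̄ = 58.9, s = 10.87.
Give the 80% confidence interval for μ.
(56.30, 61.50)

t-interval (σ unknown):
df = n - 1 = 29
t* = 1.311 for 80% confidence

Margin of error = t* · s/√n = 1.311 · 10.87/√30 = 2.60

CI: (56.30, 61.50)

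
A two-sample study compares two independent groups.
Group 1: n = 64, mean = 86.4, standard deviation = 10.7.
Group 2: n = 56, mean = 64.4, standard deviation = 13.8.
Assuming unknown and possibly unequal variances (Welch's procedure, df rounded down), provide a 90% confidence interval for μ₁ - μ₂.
(18.22, 25.78)

Difference: x̄₁ - x̄₂ = 22.00
SE = √(s₁²/n₁ + s₂²/n₂) = √(10.7²/64 + 13.8²/56) = 2.2781
df = 103.16 → 103 (Welch–Satterthwaite, rounded down)
t* = 1.660

CI: 22.00 ± 1.660 · 2.2781 = 22.00 ± 3.78 = (18.22, 25.78)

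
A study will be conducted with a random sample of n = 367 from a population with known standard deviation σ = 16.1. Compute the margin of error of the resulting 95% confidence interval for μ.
Margin of error = 1.65

Margin of error = z* · σ/√n
= 1.960 · 16.1/√367
= 1.960 · 16.1/19.1572
= 1.65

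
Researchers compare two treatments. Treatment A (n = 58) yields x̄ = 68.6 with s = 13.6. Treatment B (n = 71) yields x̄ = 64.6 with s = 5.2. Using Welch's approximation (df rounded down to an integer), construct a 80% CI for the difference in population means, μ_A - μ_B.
(1.56, 6.44)

Difference: x̄₁ - x̄₂ = 4.00
SE = √(s₁²/n₁ + s₂²/n₂) = √(13.6²/58 + 5.2²/71) = 1.8894
df = 70.61 → 70 (Welch–Satterthwaite, rounded down)
t* = 1.294

CI: 4.00 ± 1.294 · 1.8894 = 4.00 ± 2.44 = (1.56, 6.44)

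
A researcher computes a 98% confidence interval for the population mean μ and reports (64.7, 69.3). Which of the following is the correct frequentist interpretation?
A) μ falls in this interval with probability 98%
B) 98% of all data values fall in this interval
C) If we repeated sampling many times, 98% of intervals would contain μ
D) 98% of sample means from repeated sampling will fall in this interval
C

A) Wrong — μ is fixed; the randomness lives in the interval, not in μ.
B) Wrong — a CI is about the parameter μ, not individual data values.
C) Correct — this is the frequentist long-run coverage interpretation.
D) Wrong — coverage applies to intervals containing μ, not to future x̄ values.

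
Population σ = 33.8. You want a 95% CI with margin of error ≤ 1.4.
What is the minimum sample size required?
n ≥ 2240

For margin E ≤ 1.4:
n ≥ (z* · σ / E)²
n ≥ (1.960 · 33.8 / 1.4)²
n ≥ 2239.18

Minimum n = 2240 (rounding up)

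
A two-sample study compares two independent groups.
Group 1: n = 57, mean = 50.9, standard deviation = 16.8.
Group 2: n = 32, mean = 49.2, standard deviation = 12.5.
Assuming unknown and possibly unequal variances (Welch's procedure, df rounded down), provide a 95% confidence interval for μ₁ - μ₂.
(-4.54, 7.94)

Difference: x̄₁ - x̄₂ = 1.70
SE = √(s₁²/n₁ + s₂²/n₂) = √(16.8²/57 + 12.5²/32) = 3.1360
df = 80.13 → 80 (Welch–Satterthwaite, rounded down)
t* = 1.990

CI: 1.70 ± 1.990 · 3.1360 = 1.70 ± 6.24 = (-4.54, 7.94)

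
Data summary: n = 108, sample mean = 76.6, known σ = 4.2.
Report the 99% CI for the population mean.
(75.56, 77.64)

z-interval (σ known):
z* = 2.576 for 99% confidence

Margin of error = z* · σ/√n = 2.576 · 4.2/√108 = 1.04

CI: (76.6 - 1.04, 76.6 + 1.04) = (75.56, 77.64)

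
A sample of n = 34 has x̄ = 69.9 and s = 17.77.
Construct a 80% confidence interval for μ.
(65.91, 73.89)

t-interval (σ unknown):
df = n - 1 = 33
t* = 1.308 for 80% confidence

Margin of error = t* · s/√n = 1.308 · 17.77/√34 = 3.99

CI: (65.91, 73.89)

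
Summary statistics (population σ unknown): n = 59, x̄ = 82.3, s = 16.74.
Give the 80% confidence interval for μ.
(79.48, 85.12)

t-interval (σ unknown):
df = n - 1 = 58
t* = 1.296 for 80% confidence

Margin of error = t* · s/√n = 1.296 · 16.74/√59 = 2.82

CI: (79.48, 85.12)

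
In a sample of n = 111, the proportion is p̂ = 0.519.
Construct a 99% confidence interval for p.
(0.397, 0.641)

Proportion CI:
SE = √(p̂(1-p̂)/n) = √(0.519 · 0.481 / 111) = 0.04742

z* = 2.576
Margin = z* · SE = 2.576 · 0.04742 = 0.1222

CI: 0.519 ± 0.1222 = (0.397, 0.641)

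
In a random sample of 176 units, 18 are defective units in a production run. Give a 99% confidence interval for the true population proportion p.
(0.043, 0.161)

Proportion CI:
p̂ = 18/176 = 0.10227
SE = √(p̂(1-p̂)/n) = √(0.10227 · 0.89773 / 176) = 0.02284

z* = 2.576
Margin = z* · SE = 2.576 · 0.02284 = 0.0588

CI: 0.10227 ± 0.0588 = (0.043, 0.161)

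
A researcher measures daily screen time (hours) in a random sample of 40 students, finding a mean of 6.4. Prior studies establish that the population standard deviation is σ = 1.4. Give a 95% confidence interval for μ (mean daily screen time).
(5.97, 6.83)

z-interval (σ known):
z* = 1.960 for 95% confidence

Margin of error = z* · σ/√n = 1.960 · 1.4/√40 = 0.43

CI: (6.4 - 0.43, 6.4 + 0.43) = (5.97, 6.83)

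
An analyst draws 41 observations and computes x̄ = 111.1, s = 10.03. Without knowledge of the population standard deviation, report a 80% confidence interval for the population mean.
(109.06, 113.14)

t-interval (σ unknown):
df = n - 1 = 40
t* = 1.303 for 80% confidence

Margin of error = t* · s/√n = 1.303 · 10.03/√41 = 2.04

CI: (109.06, 113.14)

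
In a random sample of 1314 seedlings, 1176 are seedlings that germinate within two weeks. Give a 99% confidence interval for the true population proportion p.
(0.873, 0.917)

Proportion CI:
p̂ = 1176/1314 = 0.89498
SE = √(p̂(1-p̂)/n) = √(0.89498 · 0.10502 / 1314) = 0.00846

z* = 2.576
Margin = z* · SE = 2.576 · 0.00846 = 0.0218

CI: 0.89498 ± 0.0218 = (0.873, 0.917)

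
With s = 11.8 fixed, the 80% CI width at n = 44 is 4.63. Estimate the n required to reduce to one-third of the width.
n ≈ 396

CI width ∝ 1/√n
To reduce width by factor 3, need √n to grow by 3 → need 3² = 9 times as many samples.

Current: n = 44, width = 4.63
New: n = 396, width ≈ 1.52

Width reduced by factor of 4.63/1.52 = 3.05.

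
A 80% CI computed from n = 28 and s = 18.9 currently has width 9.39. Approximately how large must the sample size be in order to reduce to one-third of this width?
n ≈ 252

CI width ∝ 1/√n
To reduce width by factor 3, need √n to grow by 3 → need 3² = 9 times as many samples.

Current: n = 28, width = 9.39
New: n = 252, width ≈ 3.06

Width reduced by factor of 9.39/3.06 = 3.07.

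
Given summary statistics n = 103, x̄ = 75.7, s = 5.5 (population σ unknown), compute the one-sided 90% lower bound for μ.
μ ≥ 75.00

Lower bound (one-sided):
t* = 1.290 (one-sided for 90%)
Lower bound = x̄ - t* · s/√n = 75.7 - 1.290 · 5.5/√103 = 75.00

We are 90% confident that μ ≥ 75.00.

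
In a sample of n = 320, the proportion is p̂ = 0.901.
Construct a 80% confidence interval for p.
(0.880, 0.922)

Proportion CI:
SE = √(p̂(1-p̂)/n) = √(0.901 · 0.099 / 320) = 0.01670

z* = 1.282
Margin = z* · SE = 1.282 · 0.01670 = 0.0214

CI: 0.901 ± 0.0214 = (0.880, 0.922)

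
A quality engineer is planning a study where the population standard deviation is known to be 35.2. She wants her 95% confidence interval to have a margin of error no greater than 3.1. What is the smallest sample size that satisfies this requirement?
n ≥ 496

For margin E ≤ 3.1:
n ≥ (z* · σ / E)²
n ≥ (1.960 · 35.2 / 3.1)²
n ≥ 495.31

Minimum n = 496 (rounding up)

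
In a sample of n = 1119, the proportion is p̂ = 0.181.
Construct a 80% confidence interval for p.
(0.166, 0.196)

Proportion CI:
SE = √(p̂(1-p̂)/n) = √(0.181 · 0.819 / 1119) = 0.01151

z* = 1.282
Margin = z* · SE = 1.282 · 0.01151 = 0.0148

CI: 0.181 ± 0.0148 = (0.166, 0.196)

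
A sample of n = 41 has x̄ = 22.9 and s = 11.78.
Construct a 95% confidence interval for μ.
(19.18, 26.62)

t-interval (σ unknown):
df = n - 1 = 40
t* = 2.021 for 95% confidence

Margin of error = t* · s/√n = 2.021 · 11.78/√41 = 3.72

CI: (19.18, 26.62)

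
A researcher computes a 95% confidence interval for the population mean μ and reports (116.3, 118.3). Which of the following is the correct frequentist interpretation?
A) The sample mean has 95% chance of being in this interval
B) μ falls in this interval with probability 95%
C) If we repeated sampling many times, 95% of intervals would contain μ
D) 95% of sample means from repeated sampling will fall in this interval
C

A) Wrong — x̄ is observed and sits in the interval by construction.
B) Wrong — μ is fixed; the randomness lives in the interval, not in μ.
C) Correct — this is the frequentist long-run coverage interpretation.
D) Wrong — coverage applies to intervals containing μ, not to future x̄ values.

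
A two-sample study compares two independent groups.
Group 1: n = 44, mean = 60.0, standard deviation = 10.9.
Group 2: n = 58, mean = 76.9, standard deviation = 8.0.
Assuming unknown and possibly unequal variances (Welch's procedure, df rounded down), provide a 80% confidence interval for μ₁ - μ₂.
(-19.42, -14.38)

Difference: x̄₁ - x̄₂ = -16.90
SE = √(s₁²/n₁ + s₂²/n₂) = √(10.9²/44 + 8.0²/58) = 1.9503
df = 75.78 → 75 (Welch–Satterthwaite, rounded down)
t* = 1.293

CI: -16.90 ± 1.293 · 1.9503 = -16.90 ± 2.52 = (-19.42, -14.38)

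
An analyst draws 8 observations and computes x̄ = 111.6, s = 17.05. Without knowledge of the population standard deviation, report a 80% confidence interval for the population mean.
(103.07, 120.13)

t-interval (σ unknown):
df = n - 1 = 7
t* = 1.415 for 80% confidence

Margin of error = t* · s/√n = 1.415 · 17.05/√8 = 8.53

CI: (103.07, 120.13)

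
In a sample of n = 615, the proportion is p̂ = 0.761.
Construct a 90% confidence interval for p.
(0.733, 0.789)

Proportion CI:
SE = √(p̂(1-p̂)/n) = √(0.761 · 0.239 / 615) = 0.01720

z* = 1.645
Margin = z* · SE = 1.645 · 0.01720 = 0.0283

CI: 0.761 ± 0.0283 = (0.733, 0.789)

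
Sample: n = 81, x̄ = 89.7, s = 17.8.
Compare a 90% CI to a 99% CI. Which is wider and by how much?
99% CI is wider by 3.86

df = 80
90% CI: t* = 1.664, (86.41, 92.99), width = 2 · t* · s/√n = 6.58
99% CI: t* = 2.639, (84.48, 94.92), width = 2 · t* · s/√n = 10.44

The 99% CI is wider by 10.44 - 6.58 = 3.86.
Higher confidence requires a wider interval.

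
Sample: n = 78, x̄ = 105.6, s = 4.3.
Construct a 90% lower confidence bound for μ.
μ ≥ 104.97

Lower bound (one-sided):
t* = 1.293 (one-sided for 90%)
Lower bound = x̄ - t* · s/√n = 105.6 - 1.293 · 4.3/√78 = 104.97

We are 90% confident that μ ≥ 104.97.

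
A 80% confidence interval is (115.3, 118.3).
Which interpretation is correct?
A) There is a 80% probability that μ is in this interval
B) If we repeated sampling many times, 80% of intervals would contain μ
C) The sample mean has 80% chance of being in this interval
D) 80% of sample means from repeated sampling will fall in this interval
B

A) Wrong — μ is fixed; the randomness lives in the interval, not in μ.
B) Correct — this is the frequentist long-run coverage interpretation.
C) Wrong — x̄ is observed and sits in the interval by construction.
D) Wrong — coverage applies to intervals containing μ, not to future x̄ values.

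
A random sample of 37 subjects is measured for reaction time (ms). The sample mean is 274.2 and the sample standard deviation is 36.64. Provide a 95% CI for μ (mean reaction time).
(261.98, 286.42)

t-interval (σ unknown):
df = n - 1 = 36
t* = 2.028 for 95% confidence

Margin of error = t* · s/√n = 2.028 · 36.64/√37 = 12.22

CI: (261.98, 286.42)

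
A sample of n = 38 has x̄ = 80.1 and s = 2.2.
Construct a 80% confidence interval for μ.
(79.63, 80.57)

t-interval (σ unknown):
df = n - 1 = 37
t* = 1.305 for 80% confidence

Margin of error = t* · s/√n = 1.305 · 2.2/√38 = 0.47

CI: (79.63, 80.57)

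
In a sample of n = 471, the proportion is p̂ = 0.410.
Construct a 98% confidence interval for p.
(0.357, 0.463)

Proportion CI:
SE = √(p̂(1-p̂)/n) = √(0.410 · 0.590 / 471) = 0.02266

z* = 2.326
Margin = z* · SE = 2.326 · 0.02266 = 0.0527

CI: 0.410 ± 0.0527 = (0.357, 0.463)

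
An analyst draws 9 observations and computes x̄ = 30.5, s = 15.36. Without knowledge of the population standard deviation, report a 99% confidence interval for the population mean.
(13.32, 47.68)

t-interval (σ unknown):
df = n - 1 = 8
t* = 3.355 for 99% confidence

Margin of error = t* · s/√n = 3.355 · 15.36/√9 = 17.18

CI: (13.32, 47.68)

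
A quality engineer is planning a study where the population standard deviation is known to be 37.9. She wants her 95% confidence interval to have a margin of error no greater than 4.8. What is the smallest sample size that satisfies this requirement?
n ≥ 240

For margin E ≤ 4.8:
n ≥ (z* · σ / E)²
n ≥ (1.960 · 37.9 / 4.8)²
n ≥ 239.50

Minimum n = 240 (rounding up)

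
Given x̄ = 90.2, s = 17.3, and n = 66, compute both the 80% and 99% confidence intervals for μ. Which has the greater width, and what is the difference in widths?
99% CI is wider by 5.78

df = 65
80% CI: t* = 1.295, (87.44, 92.96), width = 2 · t* · s/√n = 5.52
99% CI: t* = 2.654, (84.55, 95.85), width = 2 · t* · s/√n = 11.30

The 99% CI is wider by 11.30 - 5.52 = 5.78.
Higher confidence requires a wider interval.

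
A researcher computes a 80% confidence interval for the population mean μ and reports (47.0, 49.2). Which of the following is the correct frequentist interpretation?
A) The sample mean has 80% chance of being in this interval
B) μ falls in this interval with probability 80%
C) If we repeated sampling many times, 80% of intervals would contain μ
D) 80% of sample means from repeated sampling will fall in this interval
C

A) Wrong — x̄ is observed and sits in the interval by construction.
B) Wrong — μ is fixed; the randomness lives in the interval, not in μ.
C) Correct — this is the frequentist long-run coverage interpretation.
D) Wrong — coverage applies to intervals containing μ, not to future x̄ values.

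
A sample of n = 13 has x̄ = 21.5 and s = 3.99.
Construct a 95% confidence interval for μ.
(19.09, 23.91)

t-interval (σ unknown):
df = n - 1 = 12
t* = 2.179 for 95% confidence

Margin of error = t* · s/√n = 2.179 · 3.99/√13 = 2.41

CI: (19.09, 23.91)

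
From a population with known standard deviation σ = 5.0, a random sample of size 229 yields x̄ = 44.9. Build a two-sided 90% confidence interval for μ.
(44.36, 45.44)

z-interval (σ known):
z* = 1.645 for 90% confidence

Margin of error = z* · σ/√n = 1.645 · 5.0/√229 = 0.54

CI: (44.9 - 0.54, 44.9 + 0.54) = (44.36, 45.44)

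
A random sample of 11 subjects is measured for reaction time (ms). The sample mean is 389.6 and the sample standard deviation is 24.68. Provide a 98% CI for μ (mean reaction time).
(369.03, 410.17)

t-interval (σ unknown):
df = n - 1 = 10
t* = 2.764 for 98% confidence

Margin of error = t* · s/√n = 2.764 · 24.68/√11 = 20.57

CI: (369.03, 410.17)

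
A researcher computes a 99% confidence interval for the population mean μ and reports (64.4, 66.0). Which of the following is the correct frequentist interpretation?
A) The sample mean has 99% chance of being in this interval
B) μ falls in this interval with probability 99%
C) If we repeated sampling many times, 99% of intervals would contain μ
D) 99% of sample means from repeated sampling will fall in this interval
C

A) Wrong — x̄ is observed and sits in the interval by construction.
B) Wrong — μ is fixed; the randomness lives in the interval, not in μ.
C) Correct — this is the frequentist long-run coverage interpretation.
D) Wrong — coverage applies to intervals containing μ, not to future x̄ values.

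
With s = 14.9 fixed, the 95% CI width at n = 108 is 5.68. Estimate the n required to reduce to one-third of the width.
n ≈ 972

CI width ∝ 1/√n
To reduce width by factor 3, need √n to grow by 3 → need 3² = 9 times as many samples.

Current: n = 108, width = 5.68
New: n = 972, width ≈ 1.88

Width reduced by factor of 5.68/1.88 = 3.02.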